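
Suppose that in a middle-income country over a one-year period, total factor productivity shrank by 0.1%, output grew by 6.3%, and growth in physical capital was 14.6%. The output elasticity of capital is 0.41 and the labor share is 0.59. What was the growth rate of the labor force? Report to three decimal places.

The labor force grew 0.702%.

Labor's share = 1 − 0.41 = 0.59.
gY = gA + 0.41×14.6 + 0.59×g.
0.59×g = 6.3 + 0.1 − 5.986 = 0.414.
g = 0.414 / 0.59 = 0.70169%.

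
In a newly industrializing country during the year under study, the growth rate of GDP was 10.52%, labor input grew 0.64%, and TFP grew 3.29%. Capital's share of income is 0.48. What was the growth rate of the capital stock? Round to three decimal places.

Labor's share = 1 − 0.48 = 0.52.
gY = gA + 0.52×0.64 + 0.48×g.
0.48×g = 10.52 − 3.29 − 0.3328 = 6.8972.
g = 6.8972 / 0.48 = 14.36917%.

14.369%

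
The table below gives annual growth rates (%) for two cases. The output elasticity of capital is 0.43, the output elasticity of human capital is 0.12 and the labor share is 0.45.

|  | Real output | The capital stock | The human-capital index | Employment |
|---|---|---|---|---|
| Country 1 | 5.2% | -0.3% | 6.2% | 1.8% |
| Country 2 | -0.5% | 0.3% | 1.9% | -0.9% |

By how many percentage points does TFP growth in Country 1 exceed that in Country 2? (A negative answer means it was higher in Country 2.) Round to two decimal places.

4.23 percentage points

Labor's share = 1 − 0.43 − 0.12 = 0.45.
Country 1: TFP = 5.2 + 0.129 − 0.744 − 0.81 = 3.775%.
Country 2: TFP = -0.5 − 0.129 − 0.228 + 0.405 = -0.452%.
Difference = 3.775 − (-0.452) = 4.227 pp.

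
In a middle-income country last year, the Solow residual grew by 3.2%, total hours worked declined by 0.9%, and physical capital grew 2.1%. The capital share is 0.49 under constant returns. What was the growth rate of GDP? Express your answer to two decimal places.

GDP growth was 3.77%.

Labor's share = 1 − 0.49 = 0.51.
Physical capital: 0.49 × 2.1 = 1.029 pp.
Total hours worked: 0.51 × (-0.9) = -0.459 pp.
Output growth = 3.2 + 0.57 = 3.77%.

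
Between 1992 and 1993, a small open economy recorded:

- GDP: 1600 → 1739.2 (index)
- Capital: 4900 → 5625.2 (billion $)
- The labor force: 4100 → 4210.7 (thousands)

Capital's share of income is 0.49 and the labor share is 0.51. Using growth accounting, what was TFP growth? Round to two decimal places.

0.07%

GDP growth = (1739.2 − 1600) / 1600 = 8.7%.
Capital growth = (5625.2 − 4900) / 4900 = 14.8%.
The labor force growth = (4210.7 − 4100) / 4100 = 2.7%.
Labor's share = 1 − 0.49 = 0.51.
Capital: 0.49 × 14.8 = 7.252 pp.
The labor force: 0.51 × 2.7 = 1.377 pp.
TFP growth = 8.7 − 8.629 = 0.071%.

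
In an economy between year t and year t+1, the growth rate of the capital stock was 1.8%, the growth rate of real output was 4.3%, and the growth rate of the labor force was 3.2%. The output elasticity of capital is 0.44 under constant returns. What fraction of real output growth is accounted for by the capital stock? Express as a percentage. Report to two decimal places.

The capital stock contributed 0.44 × 1.8 = 0.792 pp.
Share of growth = 0.792 / 4.3 × 100 = 18.4186%.

18.42%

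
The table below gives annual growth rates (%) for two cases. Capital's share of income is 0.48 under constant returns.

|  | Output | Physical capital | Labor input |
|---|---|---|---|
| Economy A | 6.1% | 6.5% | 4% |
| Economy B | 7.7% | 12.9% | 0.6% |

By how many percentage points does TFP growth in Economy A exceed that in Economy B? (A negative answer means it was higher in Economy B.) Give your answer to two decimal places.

-0.30 percentage points

Labor's share = 1 − 0.48 = 0.52.
Economy A: TFP = 6.1 − 3.12 − 2.08 = 0.9%.
Economy B: TFP = 7.7 − 6.192 − 0.312 = 1.196%.
Difference = 0.9 − (1.196) = -0.296 pp.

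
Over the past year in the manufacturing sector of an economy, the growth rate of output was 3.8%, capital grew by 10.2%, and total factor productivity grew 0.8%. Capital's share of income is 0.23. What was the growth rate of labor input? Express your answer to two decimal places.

Labor's share = 1 − 0.23 = 0.77.
gY = gA + 0.23×10.2 + 0.77×g.
0.77×g = 3.8 − 0.8 − 2.346 = 0.654.
g = 0.654 / 0.77 = 0.8494%.

0.85%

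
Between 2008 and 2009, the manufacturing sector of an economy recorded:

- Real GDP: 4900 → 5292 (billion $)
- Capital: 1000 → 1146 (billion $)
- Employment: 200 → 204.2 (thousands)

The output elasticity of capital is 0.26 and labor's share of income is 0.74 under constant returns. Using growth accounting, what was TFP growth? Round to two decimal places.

2.65%

Real GDP growth = (5292 − 4900) / 4900 = 8%.
Capital growth = (1146 − 1000) / 1000 = 14.6%.
Employment growth = (204.2 − 200) / 200 = 2.1%.
Labor's share = 1 − 0.26 = 0.74.
Capital: 0.26 × 14.6 = 3.796 pp.
Employment: 0.74 × 2.1 = 1.554 pp.
TFP growth = 8 − 5.35 = 2.65%.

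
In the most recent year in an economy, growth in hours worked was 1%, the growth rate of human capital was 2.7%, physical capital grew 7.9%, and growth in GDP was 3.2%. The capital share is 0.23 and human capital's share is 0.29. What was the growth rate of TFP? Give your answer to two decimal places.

Labor's share = 1 − 0.23 − 0.29 = 0.48.
Physical capital: 0.23 × 7.9 = 1.817 pp.
Human capital: 0.29 × 2.7 = 0.783 pp.
Hours worked: 0.48 × 1 = 0.48 pp.
TFP growth = 3.2 − 3.08 = 0.12%.

TFP growth was 0.12%.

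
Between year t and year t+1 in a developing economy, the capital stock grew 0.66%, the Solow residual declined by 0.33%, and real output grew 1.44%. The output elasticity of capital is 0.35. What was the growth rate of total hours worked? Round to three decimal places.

Total hours worked growth was 2.368%.

Labor's share = 1 − 0.35 = 0.65.
gY = gA + 0.35×0.66 + 0.65×g.
0.65×g = 1.44 + 0.33 − 0.231 = 1.539.
g = 1.539 / 0.65 = 2.36769%.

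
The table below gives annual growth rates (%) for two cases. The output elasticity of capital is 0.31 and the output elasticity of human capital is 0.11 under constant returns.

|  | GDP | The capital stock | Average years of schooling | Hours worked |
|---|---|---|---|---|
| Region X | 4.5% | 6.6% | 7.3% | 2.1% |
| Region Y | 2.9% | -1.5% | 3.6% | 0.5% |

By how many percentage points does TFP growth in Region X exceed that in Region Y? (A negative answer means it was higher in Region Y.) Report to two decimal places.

Labor's share = 1 − 0.31 − 0.11 = 0.58.
Region X: TFP = 4.5 − 2.046 − 0.803 − 1.218 = 0.433%.
Region Y: TFP = 2.9 + 0.465 − 0.396 − 0.29 = 2.679%.
Difference = 0.433 − (2.679) = -2.246 pp.

-2.25 percentage points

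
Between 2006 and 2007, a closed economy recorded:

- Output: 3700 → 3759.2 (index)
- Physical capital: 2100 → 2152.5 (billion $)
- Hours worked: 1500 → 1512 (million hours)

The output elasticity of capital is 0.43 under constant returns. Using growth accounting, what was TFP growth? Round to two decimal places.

TFP grew 0.07%.

Output growth = (3759.2 − 3700) / 3700 = 1.6%.
Physical capital growth = (2152.5 − 2100) / 2100 = 2.5%.
Hours worked growth = (1512 − 1500) / 1500 = 0.8%.
Labor's share = 1 − 0.43 = 0.57.
Physical capital: 0.43 × 2.5 = 1.075 pp.
Hours worked: 0.57 × 0.8 = 0.456 pp.
TFP growth = 1.6 − 1.531 = 0.069%.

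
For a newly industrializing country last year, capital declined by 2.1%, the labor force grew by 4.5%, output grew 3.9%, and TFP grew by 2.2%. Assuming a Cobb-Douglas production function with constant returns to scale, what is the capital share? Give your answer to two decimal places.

α = 0.42

gY = gA + α·gK + (1−α)·gL, so gY − gA − gL = α(gK − gL).
3.9 − 2.2 − 4.5 = α × (-2.1 − 4.5).
-2.8 = -6.6 α, so α = 0.4242.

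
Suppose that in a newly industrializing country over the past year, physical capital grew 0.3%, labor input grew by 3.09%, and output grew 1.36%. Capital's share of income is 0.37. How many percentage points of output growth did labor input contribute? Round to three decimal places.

1.947 percentage points

Labor's share = 1 − 0.37 = 0.63.
Contribution = share × growth = 0.63 × 3.09 = 1.9467 pp.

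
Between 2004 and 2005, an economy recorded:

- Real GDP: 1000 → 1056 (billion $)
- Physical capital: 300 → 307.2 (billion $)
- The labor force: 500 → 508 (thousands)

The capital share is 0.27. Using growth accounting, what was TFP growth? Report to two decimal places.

3.78%

Real GDP growth = (1056 − 1000) / 1000 = 5.6%.
Physical capital growth = (307.2 − 300) / 300 = 2.4%.
The labor force growth = (508 − 500) / 500 = 1.6%.
Labor's share = 1 − 0.27 = 0.73.
Physical capital: 0.27 × 2.4 = 0.648 pp.
The labor force: 0.73 × 1.6 = 1.168 pp.
TFP growth = 5.6 − 1.816 = 3.784%.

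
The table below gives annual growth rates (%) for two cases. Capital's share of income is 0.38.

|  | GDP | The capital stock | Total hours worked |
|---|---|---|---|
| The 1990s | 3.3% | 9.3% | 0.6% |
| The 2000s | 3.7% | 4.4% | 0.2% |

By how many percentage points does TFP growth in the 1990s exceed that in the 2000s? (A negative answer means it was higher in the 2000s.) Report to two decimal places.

Labor's share = 1 − 0.38 = 0.62.
The 1990s: TFP = 3.3 − 3.534 − 0.372 = -0.606%.
The 2000s: TFP = 3.7 − 1.672 − 0.124 = 1.904%.
Difference = -0.606 − (1.904) = -2.51 pp.

-2.51 percentage points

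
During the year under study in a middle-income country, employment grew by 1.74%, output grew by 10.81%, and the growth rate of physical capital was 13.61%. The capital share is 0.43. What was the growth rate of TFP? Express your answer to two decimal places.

Labor's share = 1 − 0.43 = 0.57.
Physical capital: 0.43 × 13.61 = 5.8523 pp.
Employment: 0.57 × 1.74 = 0.9918 pp.
TFP growth = 10.81 − 6.8441 = 3.9659%.

TFP growth was 3.97%.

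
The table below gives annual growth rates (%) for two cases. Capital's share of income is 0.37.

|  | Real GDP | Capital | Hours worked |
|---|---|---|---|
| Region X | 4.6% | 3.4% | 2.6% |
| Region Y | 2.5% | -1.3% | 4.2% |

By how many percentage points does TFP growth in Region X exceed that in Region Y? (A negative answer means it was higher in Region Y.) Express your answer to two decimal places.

1.37 percentage points

Labor's share = 1 − 0.37 = 0.63.
Region X: TFP = 4.6 − 1.258 − 1.638 = 1.704%.
Region Y: TFP = 2.5 + 0.481 − 2.646 = 0.335%.
Difference = 1.704 − (0.335) = 1.369 pp.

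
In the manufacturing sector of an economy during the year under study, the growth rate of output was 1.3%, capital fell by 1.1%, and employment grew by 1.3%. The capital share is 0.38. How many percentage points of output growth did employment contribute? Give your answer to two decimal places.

Labor's share = 1 − 0.38 = 0.62.
Contribution = share × growth = 0.62 × 1.3 = 0.806 pp.

0.81 pp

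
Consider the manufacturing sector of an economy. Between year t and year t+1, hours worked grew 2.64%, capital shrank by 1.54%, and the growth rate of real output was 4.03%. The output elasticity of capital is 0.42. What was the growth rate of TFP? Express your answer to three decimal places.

3.146%

Labor's share = 1 − 0.42 = 0.58.
Capital: 0.42 × (-1.54) = -0.6468 pp.
Hours worked: 0.58 × 2.64 = 1.5312 pp.
TFP growth = 4.03 − 0.8844 = 3.1456%.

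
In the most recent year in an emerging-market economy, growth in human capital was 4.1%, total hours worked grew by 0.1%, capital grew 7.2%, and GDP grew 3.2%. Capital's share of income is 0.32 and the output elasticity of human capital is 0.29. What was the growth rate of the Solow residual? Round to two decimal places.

-0.33%

Labor's share = 1 − 0.32 − 0.29 = 0.39.
Capital: 0.32 × 7.2 = 2.304 pp.
Human capital: 0.29 × 4.1 = 1.189 pp.
Total hours worked: 0.39 × 0.1 = 0.039 pp.
TFP growth = 3.2 − 3.532 = -0.332%.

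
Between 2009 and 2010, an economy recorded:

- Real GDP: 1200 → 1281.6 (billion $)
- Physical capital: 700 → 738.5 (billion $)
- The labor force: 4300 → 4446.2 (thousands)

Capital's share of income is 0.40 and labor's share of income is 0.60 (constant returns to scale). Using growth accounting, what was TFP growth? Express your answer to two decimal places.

Real GDP growth = (1281.6 − 1200) / 1200 = 6.8%.
Physical capital growth = (738.5 − 700) / 700 = 5.5%.
The labor force growth = (4446.2 − 4300) / 4300 = 3.4%.
Labor's share = 1 − 0.4 = 0.6.
Physical capital: 0.4 × 5.5 = 2.2 pp.
The labor force: 0.6 × 3.4 = 2.04 pp.
TFP growth = 6.8 − 4.24 = 2.56%.

TFP growth was 2.56%.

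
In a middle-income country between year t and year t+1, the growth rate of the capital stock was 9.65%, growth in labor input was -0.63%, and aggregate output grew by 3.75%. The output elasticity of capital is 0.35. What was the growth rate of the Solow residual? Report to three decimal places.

Labor's share = 1 − 0.35 = 0.65.
The capital stock: 0.35 × 9.65 = 3.3775 pp.
Labor input: 0.65 × (-0.63) = -0.4095 pp.
TFP growth = 3.75 − 2.968 = 0.782%.

The Solow residual growth was 0.782%.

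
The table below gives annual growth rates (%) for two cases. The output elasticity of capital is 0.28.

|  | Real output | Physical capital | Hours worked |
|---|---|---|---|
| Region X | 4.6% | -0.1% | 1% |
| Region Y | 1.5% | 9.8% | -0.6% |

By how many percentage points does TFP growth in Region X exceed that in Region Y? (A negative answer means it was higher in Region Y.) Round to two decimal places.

Labor's share = 1 − 0.28 = 0.72.
Region X: TFP = 4.6 + 0.028 − 0.72 = 3.908%.
Region Y: TFP = 1.5 − 2.744 + 0.432 = -0.812%.
Difference = 3.908 − (-0.812) = 4.72 pp.

4.72 percentage points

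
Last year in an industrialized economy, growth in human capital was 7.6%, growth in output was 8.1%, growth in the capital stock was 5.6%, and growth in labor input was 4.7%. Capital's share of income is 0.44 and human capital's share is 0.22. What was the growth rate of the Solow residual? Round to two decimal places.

Labor's share = 1 − 0.44 − 0.22 = 0.34.
The capital stock: 0.44 × 5.6 = 2.464 pp.
Human capital: 0.22 × 7.6 = 1.672 pp.
Labor input: 0.34 × 4.7 = 1.598 pp.
TFP growth = 8.1 − 5.734 = 2.366%.

The Solow residual grew 2.37%.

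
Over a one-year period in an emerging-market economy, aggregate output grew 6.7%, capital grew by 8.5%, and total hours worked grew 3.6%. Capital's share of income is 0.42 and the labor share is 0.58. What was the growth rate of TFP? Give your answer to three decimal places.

TFP growth was 1.042%.

Labor's share = 1 − 0.42 = 0.58.
Capital: 0.42 × 8.5 = 3.57 pp.
Total hours worked: 0.58 × 3.6 = 2.088 pp.
TFP growth = 6.7 − 5.658 = 1.042%.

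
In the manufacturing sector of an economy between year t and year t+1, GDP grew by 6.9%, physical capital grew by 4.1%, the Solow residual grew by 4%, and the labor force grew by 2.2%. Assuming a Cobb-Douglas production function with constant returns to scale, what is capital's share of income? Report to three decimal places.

α = 0.368

gY = gA + α·gK + (1−α)·gL, so gY − gA − gL = α(gK − gL).
6.9 − 4 − 2.2 = α × (4.1 − 2.2).
0.7 = 1.9 α, so α = 0.36842.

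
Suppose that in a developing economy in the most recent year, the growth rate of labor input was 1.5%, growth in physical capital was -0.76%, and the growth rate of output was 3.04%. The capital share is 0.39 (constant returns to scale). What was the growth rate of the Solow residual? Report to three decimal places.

The Solow residual grew 2.421%.

Labor's share = 1 − 0.39 = 0.61.
Physical capital: 0.39 × (-0.76) = -0.2964 pp.
Labor input: 0.61 × 1.5 = 0.915 pp.
TFP growth = 3.04 − 0.6186 = 2.4214%.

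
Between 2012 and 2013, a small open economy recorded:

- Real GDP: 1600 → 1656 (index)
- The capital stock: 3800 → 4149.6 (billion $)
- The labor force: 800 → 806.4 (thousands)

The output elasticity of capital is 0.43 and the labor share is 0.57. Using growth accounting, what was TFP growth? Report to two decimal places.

-0.91%

Real GDP growth = (1656 − 1600) / 1600 = 3.5%.
The capital stock growth = (4149.6 − 3800) / 3800 = 9.2%.
The labor force growth = (806.4 − 800) / 800 = 0.8%.
Labor's share = 1 − 0.43 = 0.57.
The capital stock: 0.43 × 9.2 = 3.956 pp.
The labor force: 0.57 × 0.8 = 0.456 pp.
TFP growth = 3.5 − 4.412 = -0.912%.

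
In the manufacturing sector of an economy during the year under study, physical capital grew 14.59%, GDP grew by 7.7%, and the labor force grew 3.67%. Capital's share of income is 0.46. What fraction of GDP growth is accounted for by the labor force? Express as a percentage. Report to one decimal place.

The labor force accounted for 25.7% of growth.

Labor's share = 1 − 0.46 = 0.54.
The labor force contributed 0.54 × 3.67 = 1.9818 pp.
Share of growth = 1.9818 / 7.7 × 100 = 25.738%.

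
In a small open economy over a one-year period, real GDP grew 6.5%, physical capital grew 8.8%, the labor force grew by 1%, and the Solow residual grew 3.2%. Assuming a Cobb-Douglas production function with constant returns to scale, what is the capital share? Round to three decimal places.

gY = gA + α·gK + (1−α)·gL, so gY − gA − gL = α(gK − gL).
6.5 − 3.2 − 1 = α × (8.8 − 1).
2.3 = 7.8 α, so α = 0.29487.

α = 0.295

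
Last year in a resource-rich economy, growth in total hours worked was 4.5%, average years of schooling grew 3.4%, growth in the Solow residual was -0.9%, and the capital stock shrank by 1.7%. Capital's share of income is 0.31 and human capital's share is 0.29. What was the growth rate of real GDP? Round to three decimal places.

1.359%

Labor's share = 1 − 0.31 − 0.29 = 0.4.
The capital stock: 0.31 × (-1.7) = -0.527 pp.
Average years of schooling: 0.29 × 3.4 = 0.986 pp.
Total hours worked: 0.4 × 4.5 = 1.8 pp.
Output growth = -0.9 + 2.259 = 1.359%.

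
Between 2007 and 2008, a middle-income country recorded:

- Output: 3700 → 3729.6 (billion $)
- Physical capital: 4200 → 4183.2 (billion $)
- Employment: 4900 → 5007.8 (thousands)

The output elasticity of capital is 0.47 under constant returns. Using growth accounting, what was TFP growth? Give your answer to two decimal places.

-0.18%

Output growth = (3729.6 − 3700) / 3700 = 0.8%.
Physical capital growth = (4183.2 − 4200) / 4200 = -0.4%.
Employment growth = (5007.8 − 4900) / 4900 = 2.2%.
Labor's share = 1 − 0.47 = 0.53.
Physical capital: 0.47 × (-0.4) = -0.188 pp.
Employment: 0.53 × 2.2 = 1.166 pp.
TFP growth = 0.8 − 0.978 = -0.178%.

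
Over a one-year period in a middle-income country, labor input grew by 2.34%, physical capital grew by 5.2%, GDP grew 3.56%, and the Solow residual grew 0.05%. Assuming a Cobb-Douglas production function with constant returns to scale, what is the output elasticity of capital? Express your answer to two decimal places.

gY = gA + α·gK + (1−α)·gL, so gY − gA − gL = α(gK − gL).
3.56 − 0.05 − 2.34 = α × (5.2 − 2.34).
1.17 = 2.86 α, so α = 0.4091.

The output elasticity of capital is 0.41.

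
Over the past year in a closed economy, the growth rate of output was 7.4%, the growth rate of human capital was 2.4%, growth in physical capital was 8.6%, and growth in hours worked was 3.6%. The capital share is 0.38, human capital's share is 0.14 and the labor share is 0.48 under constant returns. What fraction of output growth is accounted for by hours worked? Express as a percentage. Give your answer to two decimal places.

Hours worked accounted for 23.35% of growth.

Labor's share = 1 − 0.38 − 0.14 = 0.48.
Hours worked contributed 0.48 × 3.6 = 1.728 pp.
Share of growth = 1.728 / 7.4 × 100 = 23.3514%.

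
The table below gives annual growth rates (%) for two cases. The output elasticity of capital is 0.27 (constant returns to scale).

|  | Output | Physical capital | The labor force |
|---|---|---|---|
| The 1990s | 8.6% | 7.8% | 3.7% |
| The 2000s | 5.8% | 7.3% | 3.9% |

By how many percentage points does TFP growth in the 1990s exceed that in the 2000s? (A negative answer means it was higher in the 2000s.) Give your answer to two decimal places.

2.81 percentage points

Labor's share = 1 − 0.27 = 0.73.
The 1990s: TFP = 8.6 − 2.106 − 2.701 = 3.793%.
The 2000s: TFP = 5.8 − 1.971 − 2.847 = 0.982%.
Difference = 3.793 − (0.982) = 2.811 pp.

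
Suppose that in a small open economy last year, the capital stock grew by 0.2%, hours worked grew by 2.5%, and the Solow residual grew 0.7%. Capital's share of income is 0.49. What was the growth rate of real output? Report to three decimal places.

Labor's share = 1 − 0.49 = 0.51.
The capital stock: 0.49 × 0.2 = 0.098 pp.
Hours worked: 0.51 × 2.5 = 1.275 pp.
Output growth = 0.7 + 1.373 = 2.073%.

2.073%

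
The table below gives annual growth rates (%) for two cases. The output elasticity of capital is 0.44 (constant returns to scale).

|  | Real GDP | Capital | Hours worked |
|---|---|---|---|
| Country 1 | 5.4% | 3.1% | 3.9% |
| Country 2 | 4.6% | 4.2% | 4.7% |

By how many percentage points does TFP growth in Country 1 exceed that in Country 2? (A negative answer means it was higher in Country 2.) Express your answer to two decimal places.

Labor's share = 1 − 0.44 = 0.56.
Country 1: TFP = 5.4 − 1.364 − 2.184 = 1.852%.
Country 2: TFP = 4.6 − 1.848 − 2.632 = 0.12%.
Difference = 1.852 − (0.12) = 1.732 pp.

1.73 percentage points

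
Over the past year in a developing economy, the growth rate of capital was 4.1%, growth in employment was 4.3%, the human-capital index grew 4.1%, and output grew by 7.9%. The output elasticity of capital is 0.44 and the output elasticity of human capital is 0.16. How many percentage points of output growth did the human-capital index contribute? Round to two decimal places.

0.66

Contribution = share × growth = 0.16 × 4.1 = 0.656 pp.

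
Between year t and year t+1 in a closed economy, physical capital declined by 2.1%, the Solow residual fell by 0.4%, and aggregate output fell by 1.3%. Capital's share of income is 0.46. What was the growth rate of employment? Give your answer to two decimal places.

Labor's share = 1 − 0.46 = 0.54.
gY = gA + 0.46×(-2.1) + 0.54×g.
0.54×g = -1.3 + 0.4 + 0.966 = 0.066.
g = 0.066 / 0.54 = 0.1222%.

Employment growth was 0.12%.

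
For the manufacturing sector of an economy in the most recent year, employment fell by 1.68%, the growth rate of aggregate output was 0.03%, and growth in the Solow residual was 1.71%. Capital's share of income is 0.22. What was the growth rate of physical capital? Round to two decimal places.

Labor's share = 1 − 0.22 = 0.78.
gY = gA + 0.78×(-1.68) + 0.22×g.
0.22×g = 0.03 − 1.71 + 1.3104 = -0.3696.
g = -0.3696 / 0.22 = -1.68%.

-1.68%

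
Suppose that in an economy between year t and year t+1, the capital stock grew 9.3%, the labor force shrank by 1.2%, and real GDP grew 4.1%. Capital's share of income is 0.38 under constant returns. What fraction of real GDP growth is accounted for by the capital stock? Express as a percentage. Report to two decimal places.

The capital stock contributed 0.38 × 9.3 = 3.534 pp.
Share of growth = 3.534 / 4.1 × 100 = 86.1951%.

The capital stock accounted for 86.20% of growth.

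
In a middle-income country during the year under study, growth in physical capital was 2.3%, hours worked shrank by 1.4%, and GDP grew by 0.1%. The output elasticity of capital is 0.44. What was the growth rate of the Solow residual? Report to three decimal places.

Labor's share = 1 − 0.44 = 0.56.
Physical capital: 0.44 × 2.3 = 1.012 pp.
Hours worked: 0.56 × (-1.4) = -0.784 pp.
TFP growth = 0.1 − 0.228 = -0.128%.

-0.128%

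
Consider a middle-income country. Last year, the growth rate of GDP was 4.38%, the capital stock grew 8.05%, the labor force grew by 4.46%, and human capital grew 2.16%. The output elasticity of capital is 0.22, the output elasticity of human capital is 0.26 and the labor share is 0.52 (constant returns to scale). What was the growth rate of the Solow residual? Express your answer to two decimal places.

Labor's share = 1 − 0.22 − 0.26 = 0.52.
The capital stock: 0.22 × 8.05 = 1.771 pp.
Human capital: 0.26 × 2.16 = 0.5616 pp.
The labor force: 0.52 × 4.46 = 2.3192 pp.
TFP growth = 4.38 − 4.6518 = -0.2718%.

-0.27%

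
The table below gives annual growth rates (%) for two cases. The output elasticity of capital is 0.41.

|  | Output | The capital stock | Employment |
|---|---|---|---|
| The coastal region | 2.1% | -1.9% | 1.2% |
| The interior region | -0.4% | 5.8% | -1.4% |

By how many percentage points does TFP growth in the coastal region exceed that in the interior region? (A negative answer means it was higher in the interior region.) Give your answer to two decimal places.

Labor's share = 1 − 0.41 = 0.59.
The coastal region: TFP = 2.1 + 0.779 − 0.708 = 2.171%.
The interior region: TFP = -0.4 − 2.378 + 0.826 = -1.952%.
Difference = 2.171 − (-1.952) = 4.123 pp.

4.12 percentage points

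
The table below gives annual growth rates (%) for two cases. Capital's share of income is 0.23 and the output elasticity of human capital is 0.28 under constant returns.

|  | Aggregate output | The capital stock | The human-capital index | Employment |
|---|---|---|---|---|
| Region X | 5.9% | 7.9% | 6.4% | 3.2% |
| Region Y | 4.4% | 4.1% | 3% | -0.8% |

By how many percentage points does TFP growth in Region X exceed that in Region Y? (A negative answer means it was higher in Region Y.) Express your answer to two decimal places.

-2.29 percentage points

Labor's share = 1 − 0.23 − 0.28 = 0.49.
Region X: TFP = 5.9 − 1.817 − 1.792 − 1.568 = 0.723%.
Region Y: TFP = 4.4 − 0.943 − 0.84 + 0.392 = 3.009%.
Difference = 0.723 − (3.009) = -2.286 pp.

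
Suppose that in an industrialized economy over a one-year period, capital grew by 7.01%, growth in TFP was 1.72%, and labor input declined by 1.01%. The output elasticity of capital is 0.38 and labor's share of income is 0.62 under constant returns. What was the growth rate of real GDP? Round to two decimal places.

Real GDP growth was 3.76%.

Labor's share = 1 − 0.38 = 0.62.
Capital: 0.38 × 7.01 = 2.6638 pp.
Labor input: 0.62 × (-1.01) = -0.6262 pp.
Output growth = 1.72 + 2.0376 = 3.7576%.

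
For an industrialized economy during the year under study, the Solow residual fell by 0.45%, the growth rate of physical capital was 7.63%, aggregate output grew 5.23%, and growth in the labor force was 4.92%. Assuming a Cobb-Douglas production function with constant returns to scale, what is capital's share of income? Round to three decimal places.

0.280

gY = gA + α·gK + (1−α)·gL, so gY − gA − gL = α(gK − gL).
5.23 + 0.45 − 4.92 = α × (7.63 − 4.92).
0.76 = 2.71 α, so α = 0.28044.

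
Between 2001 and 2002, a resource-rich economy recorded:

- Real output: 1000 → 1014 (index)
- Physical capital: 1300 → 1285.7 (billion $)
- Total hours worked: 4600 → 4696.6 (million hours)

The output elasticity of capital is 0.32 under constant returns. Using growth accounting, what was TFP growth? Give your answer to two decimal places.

0.32%

Real output growth = (1014 − 1000) / 1000 = 1.4%.
Physical capital growth = (1285.7 − 1300) / 1300 = -1.1%.
Total hours worked growth = (4696.6 − 4600) / 4600 = 2.1%.
Labor's share = 1 − 0.32 = 0.68.
Physical capital: 0.32 × (-1.1) = -0.352 pp.
Total hours worked: 0.68 × 2.1 = 1.428 pp.
TFP growth = 1.4 − 1.076 = 0.324%.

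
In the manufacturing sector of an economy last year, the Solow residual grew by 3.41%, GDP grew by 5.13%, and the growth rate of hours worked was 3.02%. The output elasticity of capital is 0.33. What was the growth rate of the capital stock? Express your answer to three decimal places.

-0.919%

Labor's share = 1 − 0.33 = 0.67.
gY = gA + 0.67×3.02 + 0.33×g.
0.33×g = 5.13 − 3.41 − 2.0234 = -0.3034.
g = -0.3034 / 0.33 = -0.91939%.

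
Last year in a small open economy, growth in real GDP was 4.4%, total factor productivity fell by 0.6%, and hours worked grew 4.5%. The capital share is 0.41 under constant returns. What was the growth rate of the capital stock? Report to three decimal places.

5.720%

Labor's share = 1 − 0.41 = 0.59.
gY = gA + 0.59×4.5 + 0.41×g.
0.41×g = 4.4 + 0.6 − 2.655 = 2.345.
g = 2.345 / 0.41 = 5.71951%.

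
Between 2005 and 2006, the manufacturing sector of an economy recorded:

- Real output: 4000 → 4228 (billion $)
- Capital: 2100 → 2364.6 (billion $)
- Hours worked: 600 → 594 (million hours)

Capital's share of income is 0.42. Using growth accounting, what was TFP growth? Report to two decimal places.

TFP growth was 0.99%.

Real output growth = (4228 − 4000) / 4000 = 5.7%.
Capital growth = (2364.6 − 2100) / 2100 = 12.6%.
Hours worked growth = (594 − 600) / 600 = -1%.
Labor's share = 1 − 0.42 = 0.58.
Capital: 0.42 × 12.6 = 5.292 pp.
Hours worked: 0.58 × (-1) = -0.58 pp.
TFP growth = 5.7 − 4.712 = 0.988%.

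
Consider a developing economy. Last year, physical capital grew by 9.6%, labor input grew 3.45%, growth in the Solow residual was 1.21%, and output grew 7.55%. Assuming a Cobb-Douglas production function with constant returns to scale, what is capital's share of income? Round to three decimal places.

0.470

gY = gA + α·gK + (1−α)·gL, so gY − gA − gL = α(gK − gL).
7.55 − 1.21 − 3.45 = α × (9.6 − 3.45).
2.89 = 6.15 α, so α = 0.46992.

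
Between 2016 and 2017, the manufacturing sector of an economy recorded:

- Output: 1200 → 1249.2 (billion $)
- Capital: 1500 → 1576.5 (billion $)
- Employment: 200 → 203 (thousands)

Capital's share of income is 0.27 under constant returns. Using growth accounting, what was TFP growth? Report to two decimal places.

Output growth = (1249.2 − 1200) / 1200 = 4.1%.
Capital growth = (1576.5 − 1500) / 1500 = 5.1%.
Employment growth = (203 − 200) / 200 = 1.5%.
Labor's share = 1 − 0.27 = 0.73.
Capital: 0.27 × 5.1 = 1.377 pp.
Employment: 0.73 × 1.5 = 1.095 pp.
TFP growth = 4.1 − 2.472 = 1.628%.

TFP growth was 1.63%.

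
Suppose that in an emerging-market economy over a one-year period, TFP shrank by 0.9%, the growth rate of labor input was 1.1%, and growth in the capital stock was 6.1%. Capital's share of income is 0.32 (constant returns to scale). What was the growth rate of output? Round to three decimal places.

Labor's share = 1 − 0.32 = 0.68.
The capital stock: 0.32 × 6.1 = 1.952 pp.
Labor input: 0.68 × 1.1 = 0.748 pp.
Output growth = -0.9 + 2.7 = 1.8%.

Output grew 1.800%.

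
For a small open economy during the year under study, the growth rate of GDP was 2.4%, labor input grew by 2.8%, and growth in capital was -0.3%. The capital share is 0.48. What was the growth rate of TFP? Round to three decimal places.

TFP grew 1.088%.

Labor's share = 1 − 0.48 = 0.52.
Capital: 0.48 × (-0.3) = -0.144 pp.
Labor input: 0.52 × 2.8 = 1.456 pp.
TFP growth = 2.4 − 1.312 = 1.088%.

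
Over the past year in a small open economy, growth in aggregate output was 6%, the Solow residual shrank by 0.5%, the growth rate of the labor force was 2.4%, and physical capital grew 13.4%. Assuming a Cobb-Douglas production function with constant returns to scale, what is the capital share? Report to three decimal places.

0.373

gY = gA + α·gK + (1−α)·gL, so gY − gA − gL = α(gK − gL).
6 + 0.5 − 2.4 = α × (13.4 − 2.4).
4.1 = 11 α, so α = 0.37273.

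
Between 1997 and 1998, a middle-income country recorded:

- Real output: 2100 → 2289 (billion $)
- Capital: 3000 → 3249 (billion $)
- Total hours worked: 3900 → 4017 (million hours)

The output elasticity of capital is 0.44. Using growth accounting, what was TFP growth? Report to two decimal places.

3.67%

Real output growth = (2289 − 2100) / 2100 = 9%.
Capital growth = (3249 − 3000) / 3000 = 8.3%.
Total hours worked growth = (4017 − 3900) / 3900 = 3%.
Labor's share = 1 − 0.44 = 0.56.
Capital: 0.44 × 8.3 = 3.652 pp.
Total hours worked: 0.56 × 3 = 1.68 pp.
TFP growth = 9 − 5.332 = 3.668%.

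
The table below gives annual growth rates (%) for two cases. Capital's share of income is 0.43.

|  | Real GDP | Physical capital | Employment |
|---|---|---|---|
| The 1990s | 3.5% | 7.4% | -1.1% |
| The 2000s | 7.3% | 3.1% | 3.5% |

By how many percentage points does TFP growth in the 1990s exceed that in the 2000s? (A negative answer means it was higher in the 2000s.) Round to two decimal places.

Labor's share = 1 − 0.43 = 0.57.
The 1990s: TFP = 3.5 − 3.182 + 0.627 = 0.945%.
The 2000s: TFP = 7.3 − 1.333 − 1.995 = 3.972%.
Difference = 0.945 − (3.972) = -3.027 pp.

-3.03 percentage points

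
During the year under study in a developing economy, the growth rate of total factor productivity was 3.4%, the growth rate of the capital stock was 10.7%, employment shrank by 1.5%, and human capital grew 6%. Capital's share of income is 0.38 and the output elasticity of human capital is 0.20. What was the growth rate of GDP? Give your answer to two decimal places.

Labor's share = 1 − 0.38 − 0.2 = 0.42.
The capital stock: 0.38 × 10.7 = 4.066 pp.
Human capital: 0.2 × 6 = 1.2 pp.
Employment: 0.42 × (-1.5) = -0.63 pp.
Output growth = 3.4 + 4.636 = 8.036%.

GDP growth was 8.04%.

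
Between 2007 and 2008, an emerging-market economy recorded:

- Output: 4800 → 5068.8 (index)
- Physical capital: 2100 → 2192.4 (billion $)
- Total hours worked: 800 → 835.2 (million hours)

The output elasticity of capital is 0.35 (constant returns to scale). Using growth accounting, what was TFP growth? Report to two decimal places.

TFP growth was 1.20%.

Output growth = (5068.8 − 4800) / 4800 = 5.6%.
Physical capital growth = (2192.4 − 2100) / 2100 = 4.4%.
Total hours worked growth = (835.2 − 800) / 800 = 4.4%.
Labor's share = 1 − 0.35 = 0.65.
Physical capital: 0.35 × 4.4 = 1.54 pp.
Total hours worked: 0.65 × 4.4 = 2.86 pp.
TFP growth = 5.6 − 4.4 = 1.2%.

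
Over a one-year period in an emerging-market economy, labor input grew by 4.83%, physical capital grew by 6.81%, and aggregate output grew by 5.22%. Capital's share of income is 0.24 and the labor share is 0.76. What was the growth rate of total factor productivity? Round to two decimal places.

-0.09%

Labor's share = 1 − 0.24 = 0.76.
Physical capital: 0.24 × 6.81 = 1.6344 pp.
Labor input: 0.76 × 4.83 = 3.6708 pp.
TFP growth = 5.22 − 5.3052 = -0.0852%.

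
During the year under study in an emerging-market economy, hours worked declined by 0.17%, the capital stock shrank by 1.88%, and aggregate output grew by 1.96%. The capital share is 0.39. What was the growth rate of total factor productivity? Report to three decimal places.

Labor's share = 1 − 0.39 = 0.61.
The capital stock: 0.39 × (-1.88) = -0.7332 pp.
Hours worked: 0.61 × (-0.17) = -0.1037 pp.
TFP growth = 1.96 + 0.8369 = 2.7969%.

Total factor productivity growth was 2.797%.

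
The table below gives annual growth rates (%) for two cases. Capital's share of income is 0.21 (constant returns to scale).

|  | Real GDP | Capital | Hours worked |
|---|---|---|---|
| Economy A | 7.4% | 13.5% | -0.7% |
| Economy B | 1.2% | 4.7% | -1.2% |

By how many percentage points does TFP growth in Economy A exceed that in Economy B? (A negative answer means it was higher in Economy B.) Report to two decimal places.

Labor's share = 1 − 0.21 = 0.79.
Economy A: TFP = 7.4 − 2.835 + 0.553 = 5.118%.
Economy B: TFP = 1.2 − 0.987 + 0.948 = 1.161%.
Difference = 5.118 − (1.161) = 3.957 pp.

3.96 percentage points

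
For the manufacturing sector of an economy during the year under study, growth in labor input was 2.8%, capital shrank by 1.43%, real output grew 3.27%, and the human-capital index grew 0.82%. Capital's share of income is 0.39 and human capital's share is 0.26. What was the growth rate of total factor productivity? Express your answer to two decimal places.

2.63%

Labor's share = 1 − 0.39 − 0.26 = 0.35.
Capital: 0.39 × (-1.43) = -0.5577 pp.
The human-capital index: 0.26 × 0.82 = 0.2132 pp.
Labor input: 0.35 × 2.8 = 0.98 pp.
TFP growth = 3.27 − 0.6355 = 2.6345%.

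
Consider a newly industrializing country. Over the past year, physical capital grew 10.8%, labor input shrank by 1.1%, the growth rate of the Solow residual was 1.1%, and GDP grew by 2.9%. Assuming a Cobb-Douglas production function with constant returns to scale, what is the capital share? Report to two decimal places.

gY = gA + α·gK + (1−α)·gL, so gY − gA − gL = α(gK − gL).
2.9 − 1.1 + 1.1 = α × (10.8 − (-1.1)).
2.9 = 11.9 α, so α = 0.2437.

0.24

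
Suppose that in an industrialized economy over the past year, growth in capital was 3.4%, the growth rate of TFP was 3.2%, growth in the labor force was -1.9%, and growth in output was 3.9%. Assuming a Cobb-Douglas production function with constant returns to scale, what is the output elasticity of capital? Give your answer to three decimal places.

The output elasticity of capital is 0.491.

gY = gA + α·gK + (1−α)·gL, so gY − gA − gL = α(gK − gL).
3.9 − 3.2 + 1.9 = α × (3.4 − (-1.9)).
2.6 = 5.3 α, so α = 0.49057.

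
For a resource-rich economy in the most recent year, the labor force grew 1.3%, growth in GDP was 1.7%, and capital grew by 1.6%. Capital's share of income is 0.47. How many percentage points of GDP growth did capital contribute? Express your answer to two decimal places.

0.75

Contribution = share × growth = 0.47 × 1.6 = 0.752 pp.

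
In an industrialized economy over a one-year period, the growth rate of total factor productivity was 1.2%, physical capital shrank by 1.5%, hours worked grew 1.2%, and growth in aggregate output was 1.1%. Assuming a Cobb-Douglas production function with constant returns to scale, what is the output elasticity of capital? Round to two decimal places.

The output elasticity of capital is 0.48.

gY = gA + α·gK + (1−α)·gL, so gY − gA − gL = α(gK − gL).
1.1 − 1.2 − 1.2 = α × (-1.5 − 1.2).
-1.3 = -2.7 α, so α = 0.4815.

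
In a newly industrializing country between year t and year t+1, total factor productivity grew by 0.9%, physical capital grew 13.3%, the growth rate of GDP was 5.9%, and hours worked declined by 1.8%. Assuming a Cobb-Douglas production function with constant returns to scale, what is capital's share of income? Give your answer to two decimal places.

gY = gA + α·gK + (1−α)·gL, so gY − gA − gL = α(gK − gL).
5.9 − 0.9 + 1.8 = α × (13.3 − (-1.8)).
6.8 = 15.1 α, so α = 0.4503.

Capital's share of income is 0.45.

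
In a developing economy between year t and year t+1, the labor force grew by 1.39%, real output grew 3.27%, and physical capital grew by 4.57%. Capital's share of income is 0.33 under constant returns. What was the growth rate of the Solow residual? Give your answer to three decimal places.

Labor's share = 1 − 0.33 = 0.67.
Physical capital: 0.33 × 4.57 = 1.5081 pp.
The labor force: 0.67 × 1.39 = 0.9313 pp.
TFP growth = 3.27 − 2.4394 = 0.8306%.

The Solow residual grew 0.831%.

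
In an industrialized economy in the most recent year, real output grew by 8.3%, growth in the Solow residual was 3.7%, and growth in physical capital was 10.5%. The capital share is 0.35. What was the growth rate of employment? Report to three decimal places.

1.423%

Labor's share = 1 − 0.35 = 0.65.
gY = gA + 0.35×10.5 + 0.65×g.
0.65×g = 8.3 − 3.7 − 3.675 = 0.925.
g = 0.925 / 0.65 = 1.42308%.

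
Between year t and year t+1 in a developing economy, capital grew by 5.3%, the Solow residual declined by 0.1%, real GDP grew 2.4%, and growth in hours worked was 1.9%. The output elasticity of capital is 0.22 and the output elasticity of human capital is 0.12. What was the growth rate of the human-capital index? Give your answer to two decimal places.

The human-capital index grew 0.67%.

Labor's share = 1 − 0.22 − 0.12 = 0.66.
gY = gA + 0.22×5.3 + 0.66×1.9 + 0.12×g.
0.12×g = 2.4 + 0.1 − 2.42 = 0.08.
g = 0.08 / 0.12 = 0.6667%.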